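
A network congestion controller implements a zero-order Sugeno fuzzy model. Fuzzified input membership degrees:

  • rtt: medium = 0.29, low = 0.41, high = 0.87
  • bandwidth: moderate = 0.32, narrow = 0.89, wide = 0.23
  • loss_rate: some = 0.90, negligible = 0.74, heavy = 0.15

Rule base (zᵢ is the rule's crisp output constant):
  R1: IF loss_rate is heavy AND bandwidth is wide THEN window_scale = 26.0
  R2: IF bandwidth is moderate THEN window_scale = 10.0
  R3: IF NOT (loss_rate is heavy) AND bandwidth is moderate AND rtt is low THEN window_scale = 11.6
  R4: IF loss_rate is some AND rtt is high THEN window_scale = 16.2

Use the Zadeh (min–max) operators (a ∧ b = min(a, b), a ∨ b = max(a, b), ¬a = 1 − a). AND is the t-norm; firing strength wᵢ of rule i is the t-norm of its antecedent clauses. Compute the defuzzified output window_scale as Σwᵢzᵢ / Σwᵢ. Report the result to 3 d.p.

15.004

R1 (z=26.0): heavy=0.15, wide=0.23; AND[min(a, b)] → w = 0.15
R2 (z=10.0): moderate=0.32 → w = 0.32
R3 (z=11.6): ¬heavy=1−0.15=0.85, moderate=0.32, low=0.41; AND[min(a, b)] → w = 0.32
R4 (z=16.2): some=0.90, high=0.87; AND[min(a, b)] → w = 0.87
Weighted average = (0.15·26.0 + 0.32·10.0 + 0.32·11.6 + 0.87·16.2) / (0.15 + 0.32 + 0.32 + 0.87)
  = 24.9060 / 1.6600 = 15.004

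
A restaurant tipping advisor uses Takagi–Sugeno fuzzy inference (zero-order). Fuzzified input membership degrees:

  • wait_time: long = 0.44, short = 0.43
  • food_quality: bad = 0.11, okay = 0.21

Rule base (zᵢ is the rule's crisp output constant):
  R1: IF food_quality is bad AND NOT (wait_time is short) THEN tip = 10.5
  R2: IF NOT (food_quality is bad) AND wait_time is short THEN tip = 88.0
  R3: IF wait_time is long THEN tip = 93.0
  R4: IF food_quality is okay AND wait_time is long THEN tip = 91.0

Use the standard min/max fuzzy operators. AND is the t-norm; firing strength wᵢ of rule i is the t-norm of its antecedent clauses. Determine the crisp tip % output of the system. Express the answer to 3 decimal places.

R1 (z=10.5): bad=0.11, ¬short=1−0.43=0.57; AND[min(a, b)] → w = 0.11
R2 (z=88.0): ¬bad=1−0.11=0.89, short=0.43; AND[min(a, b)] → w = 0.43
R3 (z=93.0): long=0.44 → w = 0.44
R4 (z=91.0): okay=0.21, long=0.44; AND[min(a, b)] → w = 0.21
Weighted average = (0.11·10.5 + 0.43·88.0 + 0.44·93.0 + 0.21·91.0) / (0.11 + 0.43 + 0.44 + 0.21)
  = 99.0250 / 1.1900 = 83.214

83.214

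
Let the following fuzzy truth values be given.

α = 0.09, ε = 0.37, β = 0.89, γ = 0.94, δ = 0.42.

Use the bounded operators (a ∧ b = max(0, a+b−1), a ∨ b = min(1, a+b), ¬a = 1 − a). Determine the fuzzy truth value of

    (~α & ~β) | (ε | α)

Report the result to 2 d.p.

0.48

~α = 1 − 0.09 = 0.91
~β = 1 − 0.89 = 0.11
~α & ~β = max(0, a+b−1) on (0.91, 0.11) = 0.02
ε | α = min(1, a+b) on (0.37, 0.09) = 0.46
(~α & ~β) | (ε | α) = min(1, a+b) on (0.02, 0.46) = 0.48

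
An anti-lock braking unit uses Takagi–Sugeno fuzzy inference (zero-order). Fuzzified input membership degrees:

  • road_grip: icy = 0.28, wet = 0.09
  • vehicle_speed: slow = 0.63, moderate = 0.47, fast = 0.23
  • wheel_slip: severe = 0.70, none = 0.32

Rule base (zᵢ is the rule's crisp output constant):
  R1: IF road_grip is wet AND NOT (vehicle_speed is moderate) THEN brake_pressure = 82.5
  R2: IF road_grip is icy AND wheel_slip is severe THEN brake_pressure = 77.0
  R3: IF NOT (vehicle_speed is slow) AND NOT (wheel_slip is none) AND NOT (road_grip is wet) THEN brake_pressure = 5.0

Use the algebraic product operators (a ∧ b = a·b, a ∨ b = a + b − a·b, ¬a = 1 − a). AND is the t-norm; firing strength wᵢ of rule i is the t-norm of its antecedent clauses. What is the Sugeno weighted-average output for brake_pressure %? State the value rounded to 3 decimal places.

R1 (z=82.5): wet=0.09, ¬moderate=1−0.47=0.53; AND[a·b] → w = 0.0477
R2 (z=77.0): icy=0.28, severe=0.70; AND[a·b] → w = 0.1960
R3 (z=5.0): ¬slow=1−0.63=0.37, ¬none=1−0.32=0.68, ¬wet=1−0.09=0.91; AND[a·b] → w = 0.2290
Weighted average = (0.0477·82.5 + 0.1960·77.0 + 0.2290·5.0) / (0.0477 + 0.1960 + 0.2290)
  = 20.1720 / 0.4727 = 42.678

42.678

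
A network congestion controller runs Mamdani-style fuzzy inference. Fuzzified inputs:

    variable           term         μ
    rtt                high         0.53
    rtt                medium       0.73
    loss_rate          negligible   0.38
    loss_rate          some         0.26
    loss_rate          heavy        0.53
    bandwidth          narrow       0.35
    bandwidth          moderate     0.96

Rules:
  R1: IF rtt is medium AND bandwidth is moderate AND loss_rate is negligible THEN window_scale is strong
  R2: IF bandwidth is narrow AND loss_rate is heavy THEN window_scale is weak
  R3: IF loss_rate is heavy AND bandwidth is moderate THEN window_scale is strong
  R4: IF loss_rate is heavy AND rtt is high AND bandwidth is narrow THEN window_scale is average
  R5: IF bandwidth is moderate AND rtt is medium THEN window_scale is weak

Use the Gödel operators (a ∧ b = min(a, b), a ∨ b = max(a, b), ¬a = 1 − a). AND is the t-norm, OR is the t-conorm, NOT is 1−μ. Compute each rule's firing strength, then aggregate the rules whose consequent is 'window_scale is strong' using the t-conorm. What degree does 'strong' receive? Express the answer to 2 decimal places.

0.53

R1: medium=0.73, moderate=0.96, negligible=0.38; AND[min(a, b)] → w = 0.38
R2: narrow=0.35, heavy=0.53; AND[min(a, b)] → w = 0.35
R3: heavy=0.53, moderate=0.96; AND[min(a, b)] → w = 0.53
R4: heavy=0.53, high=0.53, narrow=0.35; AND[min(a, b)] → w = 0.35
R5: moderate=0.96, medium=0.73; AND[min(a, b)] → w = 0.73
Rules with consequent 'strong': {R1, R3} → strengths 0.38, 0.53
Aggregate via t-conorm [max(a, b)]: 0.53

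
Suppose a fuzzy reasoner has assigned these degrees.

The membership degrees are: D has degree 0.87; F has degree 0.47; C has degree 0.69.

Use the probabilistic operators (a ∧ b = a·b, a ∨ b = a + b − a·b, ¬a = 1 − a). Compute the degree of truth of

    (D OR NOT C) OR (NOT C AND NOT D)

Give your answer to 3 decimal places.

NOT C = 1 − 0.6900 = 0.3100
D OR NOT C = a + b − a·b on (0.8700, 0.3100) = 0.9103
NOT C = 1 − 0.6900 = 0.3100
NOT D = 1 − 0.8700 = 0.1300
NOT C AND NOT D = a·b on (0.3100, 0.1300) = 0.0403
(D OR NOT C) OR (NOT C AND NOT D) = a + b − a·b on (0.9103, 0.0403) = 0.9139

0.914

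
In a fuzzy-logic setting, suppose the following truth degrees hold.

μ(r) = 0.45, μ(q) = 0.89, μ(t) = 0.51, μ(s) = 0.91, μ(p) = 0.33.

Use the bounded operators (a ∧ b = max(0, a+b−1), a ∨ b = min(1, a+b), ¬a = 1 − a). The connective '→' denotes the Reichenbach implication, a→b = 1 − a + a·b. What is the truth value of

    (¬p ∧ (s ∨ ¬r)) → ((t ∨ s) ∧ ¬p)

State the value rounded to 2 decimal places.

0.78

¬p = 1 − 0.33 = 0.67
¬r = 1 − 0.45 = 0.55
s ∨ ¬r = min(1, a+b) on (0.91, 0.55) = 1.00
¬p ∧ (s ∨ ¬r) = max(0, a+b−1) on (0.67, 1.00) = 0.67
t ∨ s = min(1, a+b) on (0.51, 0.91) = 1.00
¬p = 1 − 0.33 = 0.67
(t ∨ s) ∧ ¬p = max(0, a+b−1) on (1.00, 0.67) = 0.67
(¬p ∧ (s ∨ ¬r)) → ((t ∨ s) ∧ ¬p)  [Reichenbach: 1 − a + a·b] with a=0.67, b=0.67 → 0.78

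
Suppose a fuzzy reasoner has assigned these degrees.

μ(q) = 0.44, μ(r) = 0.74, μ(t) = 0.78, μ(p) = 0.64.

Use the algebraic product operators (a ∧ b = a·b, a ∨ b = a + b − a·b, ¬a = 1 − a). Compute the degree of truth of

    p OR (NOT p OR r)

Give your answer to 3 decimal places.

NOT p = 1 − 0.6400 = 0.3600
NOT p OR r = a + b − a·b on (0.3600, 0.7400) = 0.8336
p OR (NOT p OR r) = a + b − a·b on (0.6400, 0.8336) = 0.9401

0.940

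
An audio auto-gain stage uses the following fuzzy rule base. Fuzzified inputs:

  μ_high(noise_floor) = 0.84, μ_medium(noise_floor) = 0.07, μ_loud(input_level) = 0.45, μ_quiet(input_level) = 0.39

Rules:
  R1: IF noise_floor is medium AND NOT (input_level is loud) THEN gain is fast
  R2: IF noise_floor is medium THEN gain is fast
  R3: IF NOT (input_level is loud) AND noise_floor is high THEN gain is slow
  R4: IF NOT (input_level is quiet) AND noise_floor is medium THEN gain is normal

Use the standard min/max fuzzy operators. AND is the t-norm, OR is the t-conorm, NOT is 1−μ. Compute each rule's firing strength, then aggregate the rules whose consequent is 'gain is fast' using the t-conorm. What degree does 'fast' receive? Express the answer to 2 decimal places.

R1: medium=0.07, ¬loud=1−0.45=0.55; AND[min(a, b)] → w = 0.07
R2: medium=0.07 → w = 0.07
R3: ¬loud=1−0.45=0.55, high=0.84; AND[min(a, b)] → w = 0.55
R4: ¬quiet=1−0.39=0.61, medium=0.07; AND[min(a, b)] → w = 0.07
Rules with consequent 'fast': {R1, R2} → strengths 0.07, 0.07
Aggregate via t-conorm [max(a, b)]: 0.07

0.07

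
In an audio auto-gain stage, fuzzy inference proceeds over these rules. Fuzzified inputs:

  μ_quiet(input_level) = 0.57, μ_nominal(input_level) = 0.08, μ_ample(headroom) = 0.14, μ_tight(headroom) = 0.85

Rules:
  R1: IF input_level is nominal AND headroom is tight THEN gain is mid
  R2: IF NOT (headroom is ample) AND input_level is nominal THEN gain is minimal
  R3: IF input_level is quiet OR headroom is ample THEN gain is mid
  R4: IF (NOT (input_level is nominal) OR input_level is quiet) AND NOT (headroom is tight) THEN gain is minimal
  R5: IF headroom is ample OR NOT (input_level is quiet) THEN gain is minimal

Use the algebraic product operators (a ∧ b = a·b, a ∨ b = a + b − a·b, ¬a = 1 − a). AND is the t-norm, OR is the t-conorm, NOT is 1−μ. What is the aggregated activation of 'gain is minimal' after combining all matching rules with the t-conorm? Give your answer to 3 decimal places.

0.610

R1: nominal=0.08, tight=0.85; AND[a·b] → w = 0.0680
R2: ¬ample=1−0.14=0.86, nominal=0.08; AND[a·b] → w = 0.0688
R3: quiet=0.57, ample=0.14; OR[a + b − a·b] → w = 0.6302
R4: (¬nominal=1−0.08=0.92 OR quiet=0.57) = 0.9656; AND[a·b] with ¬tight=1−0.85=0.15 → w = 0.1448
R5: ample=0.14, ¬quiet=1−0.57=0.43; OR[a + b − a·b] → w = 0.5098
Rules with consequent 'minimal': {R2, R4, R5} → strengths 0.0688, 0.1448, 0.5098
Aggregate via t-conorm [a + b − a·b]: 0.6096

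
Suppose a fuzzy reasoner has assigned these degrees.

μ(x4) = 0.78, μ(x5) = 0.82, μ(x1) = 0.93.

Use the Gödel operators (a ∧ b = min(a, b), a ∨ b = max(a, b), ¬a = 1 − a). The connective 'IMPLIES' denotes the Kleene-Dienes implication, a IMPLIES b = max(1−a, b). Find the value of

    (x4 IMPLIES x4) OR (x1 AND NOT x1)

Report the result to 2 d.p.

0.78

x4 IMPLIES x4  [Kleene-Dienes: max(1−a, b)] with a=0.78, b=0.78 → 0.78
NOT x1 = 1 − 0.93 = 0.07
x1 AND NOT x1 = min(a, b) on (0.93, 0.07) = 0.07
(x4 IMPLIES x4) OR (x1 AND NOT x1) = max(a, b) on (0.78, 0.07) = 0.78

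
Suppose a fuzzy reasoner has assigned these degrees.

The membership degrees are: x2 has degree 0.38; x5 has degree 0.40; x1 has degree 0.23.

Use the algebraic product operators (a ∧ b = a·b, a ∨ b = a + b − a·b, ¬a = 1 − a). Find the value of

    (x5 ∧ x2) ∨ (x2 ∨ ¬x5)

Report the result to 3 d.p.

x5 ∧ x2 = a·b on (0.4000, 0.3800) = 0.1520
¬x5 = 1 − 0.4000 = 0.6000
x2 ∨ ¬x5 = a + b − a·b on (0.3800, 0.6000) = 0.7520
(x5 ∧ x2) ∨ (x2 ∨ ¬x5) = a + b − a·b on (0.1520, 0.7520) = 0.7897

0.790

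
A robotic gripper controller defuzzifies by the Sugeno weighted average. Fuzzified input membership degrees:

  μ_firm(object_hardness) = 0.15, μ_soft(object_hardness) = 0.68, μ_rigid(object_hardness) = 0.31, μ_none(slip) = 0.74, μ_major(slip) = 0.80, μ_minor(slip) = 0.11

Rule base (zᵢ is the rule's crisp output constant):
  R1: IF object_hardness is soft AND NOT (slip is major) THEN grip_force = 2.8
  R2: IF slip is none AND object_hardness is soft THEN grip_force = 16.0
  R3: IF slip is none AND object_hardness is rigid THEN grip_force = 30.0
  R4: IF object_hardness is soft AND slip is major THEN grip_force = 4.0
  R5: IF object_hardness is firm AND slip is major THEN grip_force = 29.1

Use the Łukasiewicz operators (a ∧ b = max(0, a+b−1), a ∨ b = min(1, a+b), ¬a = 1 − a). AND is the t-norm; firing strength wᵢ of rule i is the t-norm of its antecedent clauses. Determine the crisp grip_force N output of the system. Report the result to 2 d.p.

R1 (z=2.8): soft=0.68, ¬major=1−0.80=0.20; AND[max(0, a+b−1)] → w = 0.00
R2 (z=16.0): none=0.74, soft=0.68; AND[max(0, a+b−1)] → w = 0.42
R3 (z=30.0): none=0.74, rigid=0.31; AND[max(0, a+b−1)] → w = 0.05
R4 (z=4.0): soft=0.68, major=0.80; AND[max(0, a+b−1)] → w = 0.48
R5 (z=29.1): firm=0.15, major=0.80; AND[max(0, a+b−1)] → w = 0.00
Weighted average = (0.00·2.8 + 0.42·16.0 + 0.05·30.0 + 0.48·4.0 + 0.00·29.1) / (0.00 + 0.42 + 0.05 + 0.48 + 0.00)
  = 10.1400 / 0.9500 = 10.67

10.67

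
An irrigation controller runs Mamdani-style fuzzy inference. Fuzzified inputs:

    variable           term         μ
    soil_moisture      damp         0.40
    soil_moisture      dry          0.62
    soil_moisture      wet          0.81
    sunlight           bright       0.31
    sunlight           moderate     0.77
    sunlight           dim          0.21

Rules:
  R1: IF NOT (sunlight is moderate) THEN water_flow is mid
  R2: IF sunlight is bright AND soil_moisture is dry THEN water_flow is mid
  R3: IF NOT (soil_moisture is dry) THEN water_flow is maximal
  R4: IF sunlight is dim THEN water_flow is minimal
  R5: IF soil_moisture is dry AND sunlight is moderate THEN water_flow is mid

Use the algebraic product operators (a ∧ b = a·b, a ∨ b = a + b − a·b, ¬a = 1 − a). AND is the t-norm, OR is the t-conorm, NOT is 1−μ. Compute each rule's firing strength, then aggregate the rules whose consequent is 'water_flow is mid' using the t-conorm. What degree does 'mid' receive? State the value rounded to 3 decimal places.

R1: ¬moderate=1−0.77=0.23 → w = 0.2300
R2: bright=0.31, dry=0.62; AND[a·b] → w = 0.1922
R3: ¬dry=1−0.62=0.38 → w = 0.3800
R4: dim=0.21 → w = 0.2100
R5: dry=0.62, moderate=0.77; AND[a·b] → w = 0.4774
Rules with consequent 'mid': {R1, R2, R5} → strengths 0.2300, 0.1922, 0.4774
Aggregate via t-conorm [a + b − a·b]: 0.6749

0.675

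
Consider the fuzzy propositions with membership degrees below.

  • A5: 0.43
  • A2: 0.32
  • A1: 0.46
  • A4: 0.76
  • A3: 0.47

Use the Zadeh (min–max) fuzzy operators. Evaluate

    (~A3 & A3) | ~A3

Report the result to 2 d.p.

0.53

~A3 = 1 − 0.47 = 0.53
~A3 & A3 = min(a, b) on (0.53, 0.47) = 0.47
~A3 = 1 − 0.47 = 0.53
(~A3 & A3) | ~A3 = max(a, b) on (0.47, 0.53) = 0.53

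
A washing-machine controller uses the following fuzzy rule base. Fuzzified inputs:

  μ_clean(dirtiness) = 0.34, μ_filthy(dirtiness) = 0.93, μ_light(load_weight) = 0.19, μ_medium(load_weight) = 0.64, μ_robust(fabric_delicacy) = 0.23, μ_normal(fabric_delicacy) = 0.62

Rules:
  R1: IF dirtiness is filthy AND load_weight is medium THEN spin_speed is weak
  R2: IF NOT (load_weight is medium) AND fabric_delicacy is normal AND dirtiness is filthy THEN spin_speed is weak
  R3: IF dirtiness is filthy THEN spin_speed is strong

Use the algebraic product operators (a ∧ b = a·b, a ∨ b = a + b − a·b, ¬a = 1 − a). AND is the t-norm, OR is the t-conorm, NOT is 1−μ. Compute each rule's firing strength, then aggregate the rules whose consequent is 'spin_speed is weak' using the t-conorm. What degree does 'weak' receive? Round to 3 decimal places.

0.679

R1: filthy=0.93, medium=0.64; AND[a·b] → w = 0.5952
R2: ¬medium=1−0.64=0.36, normal=0.62, filthy=0.93; AND[a·b] → w = 0.2076
R3: filthy=0.93 → w = 0.9300
Rules with consequent 'weak': {R1, R2} → strengths 0.5952, 0.2076
Aggregate via t-conorm [a + b − a·b]: 0.6792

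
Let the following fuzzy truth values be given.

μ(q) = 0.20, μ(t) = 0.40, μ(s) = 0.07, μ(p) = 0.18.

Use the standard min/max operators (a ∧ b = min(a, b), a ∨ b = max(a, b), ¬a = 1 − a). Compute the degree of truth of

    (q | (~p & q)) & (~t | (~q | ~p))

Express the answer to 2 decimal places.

~p = 1 − 0.18 = 0.82
~p & q = min(a, b) on (0.82, 0.20) = 0.20
q | (~p & q) = max(a, b) on (0.20, 0.20) = 0.20
~t = 1 − 0.40 = 0.60
~q = 1 − 0.20 = 0.80
~p = 1 − 0.18 = 0.82
~q | ~p = max(a, b) on (0.80, 0.82) = 0.82
~t | (~q | ~p) = max(a, b) on (0.60, 0.82) = 0.82
(q | (~p & q)) & (~t | (~q | ~p)) = min(a, b) on (0.20, 0.82) = 0.20

0.20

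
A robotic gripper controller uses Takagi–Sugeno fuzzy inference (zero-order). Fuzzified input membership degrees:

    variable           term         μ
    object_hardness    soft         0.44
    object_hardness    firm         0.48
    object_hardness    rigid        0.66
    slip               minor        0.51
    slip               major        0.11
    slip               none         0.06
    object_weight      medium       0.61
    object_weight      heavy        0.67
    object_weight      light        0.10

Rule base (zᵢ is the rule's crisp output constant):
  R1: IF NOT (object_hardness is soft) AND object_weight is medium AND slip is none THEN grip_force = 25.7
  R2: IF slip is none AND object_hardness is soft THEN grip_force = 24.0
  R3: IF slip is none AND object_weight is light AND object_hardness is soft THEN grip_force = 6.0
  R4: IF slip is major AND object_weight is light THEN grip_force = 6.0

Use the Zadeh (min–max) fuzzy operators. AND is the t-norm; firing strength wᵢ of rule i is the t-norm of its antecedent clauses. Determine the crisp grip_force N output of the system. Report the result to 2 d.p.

14.08

R1 (z=25.7): ¬soft=1−0.44=0.56, medium=0.61, none=0.06; AND[min(a, b)] → w = 0.06
R2 (z=24.0): none=0.06, soft=0.44; AND[min(a, b)] → w = 0.06
R3 (z=6.0): none=0.06, light=0.10, soft=0.44; AND[min(a, b)] → w = 0.06
R4 (z=6.0): major=0.11, light=0.10; AND[min(a, b)] → w = 0.10
Weighted average = (0.06·25.7 + 0.06·24.0 + 0.06·6.0 + 0.10·6.0) / (0.06 + 0.06 + 0.06 + 0.10)
  = 3.9420 / 0.2800 = 14.08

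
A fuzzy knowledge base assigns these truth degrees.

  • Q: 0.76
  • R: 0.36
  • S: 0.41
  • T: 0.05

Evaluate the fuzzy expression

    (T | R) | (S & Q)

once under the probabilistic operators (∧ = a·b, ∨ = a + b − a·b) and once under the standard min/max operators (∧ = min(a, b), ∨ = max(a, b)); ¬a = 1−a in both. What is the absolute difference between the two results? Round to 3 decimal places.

Under probabilistic:
  T | R = a + b − a·b on (0.0500, 0.3600) = 0.3920
  S & Q = a·b on (0.4100, 0.7600) = 0.3116
  (T | R) | (S & Q) = a + b − a·b on (0.3920, 0.3116) = 0.5815
  → value = 0.5815
Under standard min/max:
  T | R = max(a, b) on (0.05, 0.36) = 0.36
  S & Q = min(a, b) on (0.41, 0.76) = 0.41
  (T | R) | (S & Q) = max(a, b) on (0.36, 0.41) = 0.41
  → value = 0.4100
|0.5815 − 0.4100| = 0.171

0.171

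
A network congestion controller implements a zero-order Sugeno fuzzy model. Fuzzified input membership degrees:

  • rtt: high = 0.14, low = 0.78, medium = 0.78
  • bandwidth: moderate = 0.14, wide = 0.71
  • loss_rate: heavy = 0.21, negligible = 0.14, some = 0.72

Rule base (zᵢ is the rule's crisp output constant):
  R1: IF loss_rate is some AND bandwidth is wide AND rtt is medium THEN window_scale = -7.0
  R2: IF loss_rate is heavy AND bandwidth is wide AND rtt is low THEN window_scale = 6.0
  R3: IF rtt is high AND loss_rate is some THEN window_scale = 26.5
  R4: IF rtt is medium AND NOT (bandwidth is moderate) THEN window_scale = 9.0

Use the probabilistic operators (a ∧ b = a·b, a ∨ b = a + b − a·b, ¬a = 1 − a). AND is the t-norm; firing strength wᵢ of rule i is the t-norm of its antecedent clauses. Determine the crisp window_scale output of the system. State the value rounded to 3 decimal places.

5.141

R1 (z=-7.0): some=0.72, wide=0.71, medium=0.78; AND[a·b] → w = 0.3987
R2 (z=6.0): heavy=0.21, wide=0.71, low=0.78; AND[a·b] → w = 0.1163
R3 (z=26.5): high=0.14, some=0.72; AND[a·b] → w = 0.1008
R4 (z=9.0): medium=0.78, ¬moderate=1−0.14=0.86; AND[a·b] → w = 0.6708
Weighted average = (0.3987·-7.0 + 0.1163·6.0 + 0.1008·26.5 + 0.6708·9.0) / (0.3987 + 0.1163 + 0.1008 + 0.6708)
  = 6.6150 / 1.2866 = 5.141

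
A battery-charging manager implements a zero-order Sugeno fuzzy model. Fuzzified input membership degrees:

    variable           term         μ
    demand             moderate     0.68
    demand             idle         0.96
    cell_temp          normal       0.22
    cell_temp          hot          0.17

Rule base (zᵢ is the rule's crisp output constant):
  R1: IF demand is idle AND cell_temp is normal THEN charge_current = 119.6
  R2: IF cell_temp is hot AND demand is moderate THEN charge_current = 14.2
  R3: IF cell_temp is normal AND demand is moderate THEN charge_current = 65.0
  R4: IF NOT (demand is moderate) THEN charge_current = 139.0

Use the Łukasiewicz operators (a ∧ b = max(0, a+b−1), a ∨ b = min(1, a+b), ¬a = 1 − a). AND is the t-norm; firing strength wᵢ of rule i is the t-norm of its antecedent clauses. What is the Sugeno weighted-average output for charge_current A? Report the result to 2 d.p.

R1 (z=119.6): idle=0.96, normal=0.22; AND[max(0, a+b−1)] → w = 0.18
R2 (z=14.2): hot=0.17, moderate=0.68; AND[max(0, a+b−1)] → w = 0.00
R3 (z=65.0): normal=0.22, moderate=0.68; AND[max(0, a+b−1)] → w = 0.00
R4 (z=139.0): ¬moderate=1−0.68=0.32 → w = 0.32
Weighted average = (0.18·119.6 + 0.00·14.2 + 0.00·65.0 + 0.32·139.0) / (0.18 + 0.00 + 0.00 + 0.32)
  = 66.0080 / 0.5000 = 132.02

132.02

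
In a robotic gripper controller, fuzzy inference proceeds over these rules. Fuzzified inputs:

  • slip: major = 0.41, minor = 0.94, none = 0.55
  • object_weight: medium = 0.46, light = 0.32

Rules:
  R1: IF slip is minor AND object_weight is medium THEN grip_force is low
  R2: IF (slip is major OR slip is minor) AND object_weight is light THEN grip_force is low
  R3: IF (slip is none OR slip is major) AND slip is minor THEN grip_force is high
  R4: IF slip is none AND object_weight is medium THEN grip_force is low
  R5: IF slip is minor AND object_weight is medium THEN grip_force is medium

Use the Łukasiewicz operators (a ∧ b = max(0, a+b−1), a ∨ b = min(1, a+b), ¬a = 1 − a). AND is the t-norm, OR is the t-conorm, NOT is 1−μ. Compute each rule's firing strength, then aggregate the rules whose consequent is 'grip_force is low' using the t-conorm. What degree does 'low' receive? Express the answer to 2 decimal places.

0.73

R1: minor=0.94, medium=0.46; AND[max(0, a+b−1)] → w = 0.40
R2: (major=0.41 OR minor=0.94) = 1.00; AND[max(0, a+b−1)] with light=0.32 → w = 0.32
R3: (none=0.55 OR major=0.41) = 0.96; AND[max(0, a+b−1)] with minor=0.94 → w = 0.90
R4: none=0.55, medium=0.46; AND[max(0, a+b−1)] → w = 0.01
R5: minor=0.94, medium=0.46; AND[max(0, a+b−1)] → w = 0.40
Rules with consequent 'low': {R1, R2, R4} → strengths 0.40, 0.32, 0.01
Aggregate via t-conorm [min(1, a+b)]: 0.73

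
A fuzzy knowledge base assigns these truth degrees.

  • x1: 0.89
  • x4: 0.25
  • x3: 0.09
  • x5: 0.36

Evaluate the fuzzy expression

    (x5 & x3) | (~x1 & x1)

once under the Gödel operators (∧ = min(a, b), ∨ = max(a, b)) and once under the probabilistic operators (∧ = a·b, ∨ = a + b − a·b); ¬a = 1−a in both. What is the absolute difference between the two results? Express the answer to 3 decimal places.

0.017

Under Gödel:
  x5 & x3 = min(a, b) on (0.36, 0.09) = 0.09
  ~x1 = 1 − 0.89 = 0.11
  ~x1 & x1 = min(a, b) on (0.11, 0.89) = 0.11
  (x5 & x3) | (~x1 & x1) = max(a, b) on (0.09, 0.11) = 0.11
  → value = 0.1100
Under probabilistic:
  x5 & x3 = a·b on (0.3600, 0.0900) = 0.0324
  ~x1 = 1 − 0.8900 = 0.1100
  ~x1 & x1 = a·b on (0.1100, 0.8900) = 0.0979
  (x5 & x3) | (~x1 & x1) = a + b − a·b on (0.0324, 0.0979) = 0.1271
  → value = 0.1271
|0.1100 − 0.1271| = 0.017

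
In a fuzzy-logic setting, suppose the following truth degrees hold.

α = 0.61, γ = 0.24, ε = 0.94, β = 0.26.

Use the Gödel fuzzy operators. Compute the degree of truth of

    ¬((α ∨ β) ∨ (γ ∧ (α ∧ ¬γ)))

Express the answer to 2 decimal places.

0.39

α ∨ β = max(a, b) on (0.61, 0.26) = 0.61
¬γ = 1 − 0.24 = 0.76
α ∧ ¬γ = min(a, b) on (0.61, 0.76) = 0.61
γ ∧ (α ∧ ¬γ) = min(a, b) on (0.24, 0.61) = 0.24
(α ∨ β) ∨ (γ ∧ (α ∧ ¬γ)) = max(a, b) on (0.61, 0.24) = 0.61
¬((α ∨ β) ∨ (γ ∧ (α ∧ ¬γ))) = 1 − 0.61 = 0.39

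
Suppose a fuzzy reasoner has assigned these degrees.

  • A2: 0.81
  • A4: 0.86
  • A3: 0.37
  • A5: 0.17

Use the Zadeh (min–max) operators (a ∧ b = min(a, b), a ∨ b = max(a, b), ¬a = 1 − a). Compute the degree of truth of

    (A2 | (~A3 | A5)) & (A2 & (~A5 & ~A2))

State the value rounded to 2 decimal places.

0.19

~A3 = 1 − 0.37 = 0.63
~A3 | A5 = max(a, b) on (0.63, 0.17) = 0.63
A2 | (~A3 | A5) = max(a, b) on (0.81, 0.63) = 0.81
~A5 = 1 − 0.17 = 0.83
~A2 = 1 − 0.81 = 0.19
~A5 & ~A2 = min(a, b) on (0.83, 0.19) = 0.19
A2 & (~A5 & ~A2) = min(a, b) on (0.81, 0.19) = 0.19
(A2 | (~A3 | A5)) & (A2 & (~A5 & ~A2)) = min(a, b) on (0.81, 0.19) = 0.19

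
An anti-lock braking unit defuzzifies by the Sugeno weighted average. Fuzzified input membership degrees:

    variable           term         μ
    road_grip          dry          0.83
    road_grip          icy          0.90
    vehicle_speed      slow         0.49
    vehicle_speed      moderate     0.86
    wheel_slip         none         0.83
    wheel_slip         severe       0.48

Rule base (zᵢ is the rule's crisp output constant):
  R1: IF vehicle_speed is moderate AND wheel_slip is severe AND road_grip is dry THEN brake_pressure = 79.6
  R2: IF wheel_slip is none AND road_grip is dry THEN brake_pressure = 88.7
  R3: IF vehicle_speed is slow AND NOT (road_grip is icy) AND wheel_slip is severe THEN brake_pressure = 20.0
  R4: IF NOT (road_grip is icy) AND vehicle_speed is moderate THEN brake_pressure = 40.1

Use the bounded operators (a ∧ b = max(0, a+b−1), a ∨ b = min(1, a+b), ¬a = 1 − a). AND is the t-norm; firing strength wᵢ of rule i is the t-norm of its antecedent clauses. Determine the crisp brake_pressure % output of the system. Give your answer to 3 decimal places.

R1 (z=79.6): moderate=0.86, severe=0.48, dry=0.83; AND[max(0, a+b−1)] → w = 0.17
R2 (z=88.7): none=0.83, dry=0.83; AND[max(0, a+b−1)] → w = 0.66
R3 (z=20.0): slow=0.49, ¬icy=1−0.90=0.10, severe=0.48; AND[max(0, a+b−1)] → w = 0.00
R4 (z=40.1): ¬icy=1−0.90=0.10, moderate=0.86; AND[max(0, a+b−1)] → w = 0.00
Weighted average = (0.17·79.6 + 0.66·88.7 + 0.00·20.0 + 0.00·40.1) / (0.17 + 0.66 + 0.00 + 0.00)
  = 72.0740 / 0.8300 = 86.836

86.836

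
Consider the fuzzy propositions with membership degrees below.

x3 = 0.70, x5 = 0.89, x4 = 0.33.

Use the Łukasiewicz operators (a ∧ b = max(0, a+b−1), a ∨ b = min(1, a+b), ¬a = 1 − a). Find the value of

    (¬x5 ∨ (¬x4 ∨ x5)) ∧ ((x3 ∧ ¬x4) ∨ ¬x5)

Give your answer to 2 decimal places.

0.48

¬x5 = 1 − 0.89 = 0.11
¬x4 = 1 − 0.33 = 0.67
¬x4 ∨ x5 = min(1, a+b) on (0.67, 0.89) = 1.00
¬x5 ∨ (¬x4 ∨ x5) = min(1, a+b) on (0.11, 1.00) = 1.00
¬x4 = 1 − 0.33 = 0.67
x3 ∧ ¬x4 = max(0, a+b−1) on (0.70, 0.67) = 0.37
¬x5 = 1 − 0.89 = 0.11
(x3 ∧ ¬x4) ∨ ¬x5 = min(1, a+b) on (0.37, 0.11) = 0.48
(¬x5 ∨ (¬x4 ∨ x5)) ∧ ((x3 ∧ ¬x4) ∨ ¬x5) = max(0, a+b−1) on (1.00, 0.48) = 0.48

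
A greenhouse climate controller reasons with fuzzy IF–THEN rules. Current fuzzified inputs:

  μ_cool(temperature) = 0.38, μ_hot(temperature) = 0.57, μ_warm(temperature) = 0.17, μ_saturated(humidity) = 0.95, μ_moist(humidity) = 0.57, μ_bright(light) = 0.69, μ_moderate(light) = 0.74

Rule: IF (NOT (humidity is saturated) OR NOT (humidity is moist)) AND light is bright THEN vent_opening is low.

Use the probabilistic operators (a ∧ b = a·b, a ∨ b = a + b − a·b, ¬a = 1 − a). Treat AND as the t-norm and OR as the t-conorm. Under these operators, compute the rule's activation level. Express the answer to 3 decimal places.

0.316

firing strength: (¬saturated=1−0.95=0.05 OR ¬moist=1−0.57=0.43) = 0.4585; AND[a·b] with bright=0.69 → w = 0.3164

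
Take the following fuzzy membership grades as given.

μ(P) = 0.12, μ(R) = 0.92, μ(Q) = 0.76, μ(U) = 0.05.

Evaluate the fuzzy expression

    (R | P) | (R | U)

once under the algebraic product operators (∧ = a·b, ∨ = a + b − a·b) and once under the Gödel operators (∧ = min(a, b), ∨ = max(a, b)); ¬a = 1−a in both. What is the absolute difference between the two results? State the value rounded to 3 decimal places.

Under algebraic product:
  R | P = a + b − a·b on (0.9200, 0.1200) = 0.9296
  R | U = a + b − a·b on (0.9200, 0.0500) = 0.9240
  (R | P) | (R | U) = a + b − a·b on (0.9296, 0.9240) = 0.9946
  → value = 0.9946
Under Gödel:
  R | P = max(a, b) on (0.92, 0.12) = 0.92
  R | U = max(a, b) on (0.92, 0.05) = 0.92
  (R | P) | (R | U) = max(a, b) on (0.92, 0.92) = 0.92
  → value = 0.9200
|0.9946 − 0.9200| = 0.075

0.075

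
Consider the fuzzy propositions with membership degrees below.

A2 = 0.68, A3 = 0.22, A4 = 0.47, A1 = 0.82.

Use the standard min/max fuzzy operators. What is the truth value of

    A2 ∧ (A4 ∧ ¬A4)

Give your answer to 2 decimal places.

0.47

¬A4 = 1 − 0.47 = 0.53
A4 ∧ ¬A4 = min(a, b) on (0.47, 0.53) = 0.47
A2 ∧ (A4 ∧ ¬A4) = min(a, b) on (0.68, 0.47) = 0.47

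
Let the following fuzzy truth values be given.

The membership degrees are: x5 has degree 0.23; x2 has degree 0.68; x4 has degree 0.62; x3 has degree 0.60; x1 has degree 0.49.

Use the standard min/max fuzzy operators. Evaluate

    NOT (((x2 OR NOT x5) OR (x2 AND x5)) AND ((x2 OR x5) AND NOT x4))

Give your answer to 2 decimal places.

0.62

NOT x5 = 1 − 0.23 = 0.77
x2 OR NOT x5 = max(a, b) on (0.68, 0.77) = 0.77
x2 AND x5 = min(a, b) on (0.68, 0.23) = 0.23
(x2 OR NOT x5) OR (x2 AND x5) = max(a, b) on (0.77, 0.23) = 0.77
x2 OR x5 = max(a, b) on (0.68, 0.23) = 0.68
NOT x4 = 1 − 0.62 = 0.38
(x2 OR x5) AND NOT x4 = min(a, b) on (0.68, 0.38) = 0.38
((x2 OR NOT x5) OR (x2 AND x5)) AND ((x2 OR x5) AND NOT x4) = min(a, b) on (0.77, 0.38) = 0.38
NOT (((x2 OR NOT x5) OR (x2 AND x5)) AND ((x2 OR x5) AND NOT x4)) = 1 − 0.38 = 0.62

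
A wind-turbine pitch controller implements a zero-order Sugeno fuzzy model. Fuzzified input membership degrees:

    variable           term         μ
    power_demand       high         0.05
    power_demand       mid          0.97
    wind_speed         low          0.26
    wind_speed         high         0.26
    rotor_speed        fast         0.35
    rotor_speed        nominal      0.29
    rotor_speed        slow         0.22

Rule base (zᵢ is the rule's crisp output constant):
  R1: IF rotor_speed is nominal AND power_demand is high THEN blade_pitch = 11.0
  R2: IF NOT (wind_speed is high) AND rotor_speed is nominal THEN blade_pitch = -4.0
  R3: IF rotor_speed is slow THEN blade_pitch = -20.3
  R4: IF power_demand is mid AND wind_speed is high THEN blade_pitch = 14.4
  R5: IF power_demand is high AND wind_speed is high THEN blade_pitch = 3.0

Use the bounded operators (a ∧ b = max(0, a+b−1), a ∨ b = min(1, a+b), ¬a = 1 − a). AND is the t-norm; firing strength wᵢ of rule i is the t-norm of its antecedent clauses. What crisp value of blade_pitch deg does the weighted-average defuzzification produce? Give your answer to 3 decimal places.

-2.654

R1 (z=11.0): nominal=0.29, high=0.05; AND[max(0, a+b−1)] → w = 0.00
R2 (z=-4.0): ¬high=1−0.26=0.74, nominal=0.29; AND[max(0, a+b−1)] → w = 0.03
R3 (z=-20.3): slow=0.22 → w = 0.22
R4 (z=14.4): mid=0.97, high=0.26; AND[max(0, a+b−1)] → w = 0.23
R5 (z=3.0): high=0.05, high=0.26; AND[max(0, a+b−1)] → w = 0.00
Weighted average = (0.00·11.0 + 0.03·-4.0 + 0.22·-20.3 + 0.23·14.4 + 0.00·3.0) / (0.00 + 0.03 + 0.22 + 0.23 + 0.00)
  = -1.2740 / 0.4800 = -2.654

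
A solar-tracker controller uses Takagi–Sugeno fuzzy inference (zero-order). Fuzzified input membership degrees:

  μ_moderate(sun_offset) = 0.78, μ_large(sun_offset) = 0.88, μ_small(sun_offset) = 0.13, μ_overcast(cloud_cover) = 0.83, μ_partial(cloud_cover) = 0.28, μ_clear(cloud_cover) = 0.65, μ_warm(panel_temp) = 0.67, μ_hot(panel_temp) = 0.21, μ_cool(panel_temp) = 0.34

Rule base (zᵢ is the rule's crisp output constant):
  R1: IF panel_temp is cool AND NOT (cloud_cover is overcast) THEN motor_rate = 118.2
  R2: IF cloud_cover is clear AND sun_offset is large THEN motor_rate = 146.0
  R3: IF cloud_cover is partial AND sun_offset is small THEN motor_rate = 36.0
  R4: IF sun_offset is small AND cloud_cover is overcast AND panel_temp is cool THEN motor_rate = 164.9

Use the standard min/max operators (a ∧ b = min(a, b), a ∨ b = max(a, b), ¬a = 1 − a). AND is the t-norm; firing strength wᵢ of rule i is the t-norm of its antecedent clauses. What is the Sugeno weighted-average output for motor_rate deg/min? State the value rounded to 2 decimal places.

130.66

R1 (z=118.2): cool=0.34, ¬overcast=1−0.83=0.17; AND[min(a, b)] → w = 0.17
R2 (z=146.0): clear=0.65, large=0.88; AND[min(a, b)] → w = 0.65
R3 (z=36.0): partial=0.28, small=0.13; AND[min(a, b)] → w = 0.13
R4 (z=164.9): small=0.13, overcast=0.83, cool=0.34; AND[min(a, b)] → w = 0.13
Weighted average = (0.17·118.2 + 0.65·146.0 + 0.13·36.0 + 0.13·164.9) / (0.17 + 0.65 + 0.13 + 0.13)
  = 141.1110 / 1.0800 = 130.66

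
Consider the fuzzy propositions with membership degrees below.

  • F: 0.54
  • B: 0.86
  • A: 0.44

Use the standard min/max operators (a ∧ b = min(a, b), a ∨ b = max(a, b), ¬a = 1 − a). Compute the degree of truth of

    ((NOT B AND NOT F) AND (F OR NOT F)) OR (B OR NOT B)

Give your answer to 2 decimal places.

0.86

NOT B = 1 − 0.86 = 0.14
NOT F = 1 − 0.54 = 0.46
NOT B AND NOT F = min(a, b) on (0.14, 0.46) = 0.14
NOT F = 1 − 0.54 = 0.46
F OR NOT F = max(a, b) on (0.54, 0.46) = 0.54
(NOT B AND NOT F) AND (F OR NOT F) = min(a, b) on (0.14, 0.54) = 0.14
NOT B = 1 − 0.86 = 0.14
B OR NOT B = max(a, b) on (0.86, 0.14) = 0.86
((NOT B AND NOT F) AND (F OR NOT F)) OR (B OR NOT B) = max(a, b) on (0.14, 0.86) = 0.86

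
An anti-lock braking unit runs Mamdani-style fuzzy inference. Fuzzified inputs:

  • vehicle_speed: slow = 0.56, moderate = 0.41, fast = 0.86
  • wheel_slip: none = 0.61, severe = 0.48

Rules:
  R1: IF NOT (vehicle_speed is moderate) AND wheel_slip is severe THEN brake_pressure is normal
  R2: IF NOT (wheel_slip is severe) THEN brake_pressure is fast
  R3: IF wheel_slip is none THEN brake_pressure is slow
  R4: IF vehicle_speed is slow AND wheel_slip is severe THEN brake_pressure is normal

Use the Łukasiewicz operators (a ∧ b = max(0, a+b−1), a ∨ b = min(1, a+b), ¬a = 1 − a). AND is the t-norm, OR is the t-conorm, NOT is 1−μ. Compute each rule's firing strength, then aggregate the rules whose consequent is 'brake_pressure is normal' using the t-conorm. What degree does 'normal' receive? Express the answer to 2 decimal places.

0.11

R1: ¬moderate=1−0.41=0.59, severe=0.48; AND[max(0, a+b−1)] → w = 0.07
R2: ¬severe=1−0.48=0.52 → w = 0.52
R3: none=0.61 → w = 0.61
R4: slow=0.56, severe=0.48; AND[max(0, a+b−1)] → w = 0.04
Rules with consequent 'normal': {R1, R4} → strengths 0.07, 0.04
Aggregate via t-conorm [min(1, a+b)]: 0.11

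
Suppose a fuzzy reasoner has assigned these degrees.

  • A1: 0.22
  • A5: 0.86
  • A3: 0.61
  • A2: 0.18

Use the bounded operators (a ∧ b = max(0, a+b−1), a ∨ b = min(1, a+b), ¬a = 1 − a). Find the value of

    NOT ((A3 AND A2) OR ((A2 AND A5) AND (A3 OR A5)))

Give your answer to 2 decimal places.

0.96

A3 AND A2 = max(0, a+b−1) on (0.61, 0.18) = 0.00
A2 AND A5 = max(0, a+b−1) on (0.18, 0.86) = 0.04
A3 OR A5 = min(1, a+b) on (0.61, 0.86) = 1.00
(A2 AND A5) AND (A3 OR A5) = max(0, a+b−1) on (0.04, 1.00) = 0.04
(A3 AND A2) OR ((A2 AND A5) AND (A3 OR A5)) = min(1, a+b) on (0.00, 0.04) = 0.04
NOT ((A3 AND A2) OR ((A2 AND A5) AND (A3 OR A5))) = 1 − 0.04 = 0.96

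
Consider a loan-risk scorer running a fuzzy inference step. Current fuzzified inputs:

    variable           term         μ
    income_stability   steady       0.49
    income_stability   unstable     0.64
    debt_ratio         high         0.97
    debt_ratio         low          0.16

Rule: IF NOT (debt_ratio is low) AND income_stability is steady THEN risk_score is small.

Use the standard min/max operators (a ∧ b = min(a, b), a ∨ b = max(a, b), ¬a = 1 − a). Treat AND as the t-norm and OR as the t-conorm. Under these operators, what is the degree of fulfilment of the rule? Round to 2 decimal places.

0.49

firing strength: ¬low=1−0.16=0.84, steady=0.49; AND[min(a, b)] → w = 0.49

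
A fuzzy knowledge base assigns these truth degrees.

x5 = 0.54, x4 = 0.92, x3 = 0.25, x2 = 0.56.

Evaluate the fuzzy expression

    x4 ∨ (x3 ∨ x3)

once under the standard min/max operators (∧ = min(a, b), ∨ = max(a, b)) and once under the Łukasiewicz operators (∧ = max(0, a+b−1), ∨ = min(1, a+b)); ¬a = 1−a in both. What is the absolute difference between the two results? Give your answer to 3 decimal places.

0.080

Under standard min/max:
  x3 ∨ x3 = max(a, b) on (0.25, 0.25) = 0.25
  x4 ∨ (x3 ∨ x3) = max(a, b) on (0.92, 0.25) = 0.92
  → value = 0.9200
Under Łukasiewicz:
  x3 ∨ x3 = min(1, a+b) on (0.25, 0.25) = 0.50
  x4 ∨ (x3 ∨ x3) = min(1, a+b) on (0.92, 0.50) = 1.00
  → value = 1.0000
|0.9200 − 1.0000| = 0.080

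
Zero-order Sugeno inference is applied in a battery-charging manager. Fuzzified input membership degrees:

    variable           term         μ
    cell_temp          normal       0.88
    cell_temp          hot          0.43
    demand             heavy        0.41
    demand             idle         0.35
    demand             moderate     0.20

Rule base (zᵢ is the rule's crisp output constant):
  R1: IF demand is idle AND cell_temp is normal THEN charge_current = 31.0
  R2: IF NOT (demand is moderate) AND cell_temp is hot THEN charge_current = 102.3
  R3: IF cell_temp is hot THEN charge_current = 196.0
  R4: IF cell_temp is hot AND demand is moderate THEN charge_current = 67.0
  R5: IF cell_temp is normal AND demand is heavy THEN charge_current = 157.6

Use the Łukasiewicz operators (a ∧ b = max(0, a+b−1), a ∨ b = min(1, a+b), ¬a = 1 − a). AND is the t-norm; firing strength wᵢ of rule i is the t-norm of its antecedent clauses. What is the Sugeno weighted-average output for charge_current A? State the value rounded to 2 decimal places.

R1 (z=31.0): idle=0.35, normal=0.88; AND[max(0, a+b−1)] → w = 0.23
R2 (z=102.3): ¬moderate=1−0.20=0.80, hot=0.43; AND[max(0, a+b−1)] → w = 0.23
R3 (z=196.0): hot=0.43 → w = 0.43
R4 (z=67.0): hot=0.43, moderate=0.20; AND[max(0, a+b−1)] → w = 0.00
R5 (z=157.6): normal=0.88, heavy=0.41; AND[max(0, a+b−1)] → w = 0.29
Weighted average = (0.23·31.0 + 0.23·102.3 + 0.43·196.0 + 0.00·67.0 + 0.29·157.6) / (0.23 + 0.23 + 0.43 + 0.00 + 0.29)
  = 160.6430 / 1.1800 = 136.14

136.14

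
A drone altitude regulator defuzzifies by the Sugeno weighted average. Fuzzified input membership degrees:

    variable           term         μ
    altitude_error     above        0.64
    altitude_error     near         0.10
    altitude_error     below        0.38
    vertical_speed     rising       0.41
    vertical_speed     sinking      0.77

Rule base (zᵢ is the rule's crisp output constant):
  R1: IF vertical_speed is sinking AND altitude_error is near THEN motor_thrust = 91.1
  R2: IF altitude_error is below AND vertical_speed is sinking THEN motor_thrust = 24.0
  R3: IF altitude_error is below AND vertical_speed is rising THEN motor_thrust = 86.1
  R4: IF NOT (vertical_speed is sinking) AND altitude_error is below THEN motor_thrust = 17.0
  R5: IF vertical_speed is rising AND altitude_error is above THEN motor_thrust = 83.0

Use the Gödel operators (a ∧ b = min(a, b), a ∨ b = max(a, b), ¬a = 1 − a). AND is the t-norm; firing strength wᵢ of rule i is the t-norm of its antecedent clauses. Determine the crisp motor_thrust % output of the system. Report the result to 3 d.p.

R1 (z=91.1): sinking=0.77, near=0.10; AND[min(a, b)] → w = 0.10
R2 (z=24.0): below=0.38, sinking=0.77; AND[min(a, b)] → w = 0.38
R3 (z=86.1): below=0.38, rising=0.41; AND[min(a, b)] → w = 0.38
R4 (z=17.0): ¬sinking=1−0.77=0.23, below=0.38; AND[min(a, b)] → w = 0.23
R5 (z=83.0): rising=0.41, above=0.64; AND[min(a, b)] → w = 0.41
Weighted average = (0.10·91.1 + 0.38·24.0 + 0.38·86.1 + 0.23·17.0 + 0.41·83.0) / (0.10 + 0.38 + 0.38 + 0.23 + 0.41)
  = 88.8880 / 1.5000 = 59.259

59.259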